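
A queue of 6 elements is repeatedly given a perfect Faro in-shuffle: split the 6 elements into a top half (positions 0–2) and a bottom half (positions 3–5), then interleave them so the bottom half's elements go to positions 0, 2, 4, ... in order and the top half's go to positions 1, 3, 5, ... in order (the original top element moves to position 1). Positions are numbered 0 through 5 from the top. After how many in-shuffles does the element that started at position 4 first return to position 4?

3

Follow position 4 under repeated in-shuffles:
4 → 2 → 5 → 4
It first returns after 3 in-shuffles.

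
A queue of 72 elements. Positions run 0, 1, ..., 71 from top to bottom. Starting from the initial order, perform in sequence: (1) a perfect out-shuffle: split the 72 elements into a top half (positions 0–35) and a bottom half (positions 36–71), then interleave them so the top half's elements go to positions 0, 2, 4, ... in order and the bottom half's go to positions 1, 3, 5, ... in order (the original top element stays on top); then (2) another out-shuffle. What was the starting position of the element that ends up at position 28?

Undo the operations in reverse order, starting from position 28:
  undo op 2 (out-shuffle, from top half): 28 ← 14
  undo op 1 (out-shuffle, from top half): 14 ← 7
So the element at position 28 came from original position 7.

7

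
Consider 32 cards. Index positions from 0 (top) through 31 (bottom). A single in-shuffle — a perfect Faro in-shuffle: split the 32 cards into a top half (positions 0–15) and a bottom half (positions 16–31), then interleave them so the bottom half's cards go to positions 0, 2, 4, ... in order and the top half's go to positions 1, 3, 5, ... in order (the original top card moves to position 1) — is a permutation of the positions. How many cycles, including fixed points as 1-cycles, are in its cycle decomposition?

Trace each unvisited position around until it returns:
(0 1 3 7 15 31 30 28 24 16) (2 5 11 23 14 29 26 20 8 17) (4 9 19 6 13 27 22 12 25 18) (10 21)
4 cycles in total.

4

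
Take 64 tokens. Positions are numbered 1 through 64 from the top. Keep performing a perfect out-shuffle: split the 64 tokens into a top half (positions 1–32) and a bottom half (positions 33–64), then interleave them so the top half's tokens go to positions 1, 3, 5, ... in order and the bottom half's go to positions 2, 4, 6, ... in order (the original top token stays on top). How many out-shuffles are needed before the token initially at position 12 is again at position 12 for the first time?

6

Follow position 12 under repeated out-shuffles:
12 → 23 → 45 → 26 → 51 → 38 → 12
It first returns after 6 out-shuffles.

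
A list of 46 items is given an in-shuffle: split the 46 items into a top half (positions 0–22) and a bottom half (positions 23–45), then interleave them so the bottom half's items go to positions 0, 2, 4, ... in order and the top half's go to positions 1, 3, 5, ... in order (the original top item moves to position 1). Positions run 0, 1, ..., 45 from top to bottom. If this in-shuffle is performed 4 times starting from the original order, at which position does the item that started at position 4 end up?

32

Track the item's position through each in-shuffle:
4 → 9 → 19 → 39 → 32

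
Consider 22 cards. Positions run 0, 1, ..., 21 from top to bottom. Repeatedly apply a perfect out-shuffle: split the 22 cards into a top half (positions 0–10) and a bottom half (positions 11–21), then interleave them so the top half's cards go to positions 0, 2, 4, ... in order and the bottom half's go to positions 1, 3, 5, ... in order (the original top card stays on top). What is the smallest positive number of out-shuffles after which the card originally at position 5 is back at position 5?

Follow position 5 under repeated out-shuffles:
5 → 10 → 20 → 19 → 17 → 13 → 5
It first returns after 6 out-shuffles.

6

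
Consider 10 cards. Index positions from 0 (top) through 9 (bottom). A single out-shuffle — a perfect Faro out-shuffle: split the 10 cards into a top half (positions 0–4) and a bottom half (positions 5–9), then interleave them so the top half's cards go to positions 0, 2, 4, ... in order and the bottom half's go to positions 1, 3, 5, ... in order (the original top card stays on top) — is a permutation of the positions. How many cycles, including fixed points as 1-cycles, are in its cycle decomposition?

Trace each unvisited position around until it returns:
(0) (1 2 4 8 7 5) (3 6) (9)
4 cycles in total.

4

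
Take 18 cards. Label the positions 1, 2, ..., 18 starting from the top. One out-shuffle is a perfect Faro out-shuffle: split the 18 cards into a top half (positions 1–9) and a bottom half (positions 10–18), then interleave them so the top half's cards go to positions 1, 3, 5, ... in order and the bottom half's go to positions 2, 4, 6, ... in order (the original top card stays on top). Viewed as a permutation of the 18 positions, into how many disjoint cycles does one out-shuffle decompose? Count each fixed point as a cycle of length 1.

Trace each unvisited position around until it returns:
(1) (2 3 5 9 17 16 14 10) (4 7 13 8 15 12 6 11) (18)
4 cycles in total.

4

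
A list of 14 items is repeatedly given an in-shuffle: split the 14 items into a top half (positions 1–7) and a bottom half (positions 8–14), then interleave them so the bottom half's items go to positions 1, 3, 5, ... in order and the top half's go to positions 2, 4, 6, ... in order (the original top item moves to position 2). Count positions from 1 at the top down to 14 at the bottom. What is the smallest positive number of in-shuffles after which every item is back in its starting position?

The in-shuffle permutes the 14 positions with cycle lengths [2, 4, 4, 4].
Every item is home exactly when every cycle has completed a whole number of laps, i.e. after lcm(2, 4) = 4 in-shuffles.

4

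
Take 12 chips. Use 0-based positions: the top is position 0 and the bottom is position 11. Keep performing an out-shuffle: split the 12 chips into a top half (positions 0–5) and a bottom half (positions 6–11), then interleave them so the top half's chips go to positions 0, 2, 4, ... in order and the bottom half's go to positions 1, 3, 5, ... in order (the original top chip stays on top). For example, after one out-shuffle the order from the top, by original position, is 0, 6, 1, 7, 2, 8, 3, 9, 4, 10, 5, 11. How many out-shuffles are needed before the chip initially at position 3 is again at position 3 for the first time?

10

Follow position 3 under repeated out-shuffles:
3 → 6 → 1 → 2 → 4 → 8 → 5 → 10 → 9 → 7 → 3
It first returns after 10 out-shuffles.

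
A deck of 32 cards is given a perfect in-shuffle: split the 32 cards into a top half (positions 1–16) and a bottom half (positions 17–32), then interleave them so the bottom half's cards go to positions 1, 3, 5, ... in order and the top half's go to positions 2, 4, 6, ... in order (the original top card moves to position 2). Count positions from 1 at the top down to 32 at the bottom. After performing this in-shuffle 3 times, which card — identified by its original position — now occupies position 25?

Work backwards from position 25, undoing one in-shuffle at a time:
25 ← 29 ← 31 ← 32
So the card now at position 25 started at position 32.

32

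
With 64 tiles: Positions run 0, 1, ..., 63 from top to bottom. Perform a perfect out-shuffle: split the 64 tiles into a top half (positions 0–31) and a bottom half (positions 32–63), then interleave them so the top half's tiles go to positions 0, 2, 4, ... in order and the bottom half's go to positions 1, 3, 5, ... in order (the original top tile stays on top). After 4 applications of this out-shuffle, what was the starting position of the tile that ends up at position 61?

Work backwards from position 61, undoing one out-shuffle at a time:
61 ← 62 ← 31 ← 47 ← 55
So the tile now at position 61 started at position 55.

55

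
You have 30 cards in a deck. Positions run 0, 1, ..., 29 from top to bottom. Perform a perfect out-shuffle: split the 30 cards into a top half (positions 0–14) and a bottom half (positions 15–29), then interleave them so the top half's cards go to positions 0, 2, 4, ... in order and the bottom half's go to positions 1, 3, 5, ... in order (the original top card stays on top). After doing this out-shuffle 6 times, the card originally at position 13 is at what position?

Track the card's position through each out-shuffle:
13 → 26 → 23 → 17 → 5 → 10 → 20

20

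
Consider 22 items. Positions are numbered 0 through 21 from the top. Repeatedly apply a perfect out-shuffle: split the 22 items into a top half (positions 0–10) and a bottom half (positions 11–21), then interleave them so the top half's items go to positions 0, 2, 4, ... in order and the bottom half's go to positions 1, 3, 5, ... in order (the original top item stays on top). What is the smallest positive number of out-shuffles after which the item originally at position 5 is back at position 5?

6

Follow position 5 under repeated out-shuffles:
5 → 10 → 20 → 19 → 17 → 13 → 5
It first returns after 6 out-shuffles.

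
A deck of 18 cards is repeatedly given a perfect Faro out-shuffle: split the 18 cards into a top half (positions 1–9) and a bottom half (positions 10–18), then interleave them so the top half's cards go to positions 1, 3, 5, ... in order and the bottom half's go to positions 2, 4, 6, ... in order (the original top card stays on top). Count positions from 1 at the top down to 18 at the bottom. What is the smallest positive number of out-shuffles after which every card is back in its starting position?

The out-shuffle permutes the 18 positions with cycle lengths [1, 1, 8, 8].
Every card is home exactly when every cycle has completed a whole number of laps, i.e. after lcm(1, 8) = 8 out-shuffles.

8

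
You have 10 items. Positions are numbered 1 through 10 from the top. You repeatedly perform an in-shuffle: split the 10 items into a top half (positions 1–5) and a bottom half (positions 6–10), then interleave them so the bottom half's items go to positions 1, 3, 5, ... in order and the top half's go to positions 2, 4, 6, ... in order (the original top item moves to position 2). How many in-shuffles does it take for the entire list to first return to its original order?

The in-shuffle permutes the 10 positions with cycle lengths [10].
Every item is home exactly when every cycle has completed a whole number of laps, i.e. after lcm(10) = 10 in-shuffles.

10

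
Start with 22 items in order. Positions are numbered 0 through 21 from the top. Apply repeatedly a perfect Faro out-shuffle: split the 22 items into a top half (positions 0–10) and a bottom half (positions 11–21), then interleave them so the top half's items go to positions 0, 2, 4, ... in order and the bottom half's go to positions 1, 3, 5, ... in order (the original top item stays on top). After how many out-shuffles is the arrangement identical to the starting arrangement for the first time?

The out-shuffle permutes the 22 positions with cycle lengths [1, 1, 2, 3, 3, 6, 6].
Every item is home exactly when every cycle has completed a whole number of laps, i.e. after lcm(1, 2, 3, 6) = 6 out-shuffles.

6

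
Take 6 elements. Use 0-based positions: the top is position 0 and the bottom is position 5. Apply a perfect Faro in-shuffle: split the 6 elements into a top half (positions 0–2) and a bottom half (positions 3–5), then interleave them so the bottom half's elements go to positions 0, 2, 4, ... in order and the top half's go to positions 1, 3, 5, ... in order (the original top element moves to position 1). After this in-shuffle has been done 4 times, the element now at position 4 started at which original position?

Work backwards from position 4, undoing one in-shuffle at a time:
4 ← 5 ← 2 ← 4 ← 5
So the element now at position 4 started at position 5.

5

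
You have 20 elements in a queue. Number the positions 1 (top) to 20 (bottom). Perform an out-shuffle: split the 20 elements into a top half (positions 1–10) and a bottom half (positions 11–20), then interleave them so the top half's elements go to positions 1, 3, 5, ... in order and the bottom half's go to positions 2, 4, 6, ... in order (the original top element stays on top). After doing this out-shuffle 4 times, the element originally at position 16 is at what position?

Track the element's position through each out-shuffle:
16 → 12 → 4 → 7 → 13

13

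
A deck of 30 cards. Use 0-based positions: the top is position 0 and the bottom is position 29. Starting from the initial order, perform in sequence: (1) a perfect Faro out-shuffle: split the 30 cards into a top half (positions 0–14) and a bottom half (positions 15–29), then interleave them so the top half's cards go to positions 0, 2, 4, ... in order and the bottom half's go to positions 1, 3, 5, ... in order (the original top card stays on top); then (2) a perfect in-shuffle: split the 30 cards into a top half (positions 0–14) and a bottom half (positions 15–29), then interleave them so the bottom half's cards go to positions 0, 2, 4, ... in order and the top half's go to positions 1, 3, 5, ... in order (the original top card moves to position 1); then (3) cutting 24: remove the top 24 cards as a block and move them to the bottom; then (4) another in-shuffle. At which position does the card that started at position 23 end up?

Track the card from position 23 forward through each operation:
  after op 1 (out-shuffle): 23 → 17
  after op 2 (in-shuffle): 17 → 4
  after op 3 (cut 24): 4 → 10
  after op 4 (in-shuffle): 10 → 21

21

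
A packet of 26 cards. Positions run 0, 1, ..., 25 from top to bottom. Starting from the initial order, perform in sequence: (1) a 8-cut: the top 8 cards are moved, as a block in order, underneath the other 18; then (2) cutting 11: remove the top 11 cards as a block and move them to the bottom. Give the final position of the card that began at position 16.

23

Track the card from position 16 forward through each operation:
  after op 1 (cut 8): 16 → 8
  after op 2 (cut 11): 8 → 23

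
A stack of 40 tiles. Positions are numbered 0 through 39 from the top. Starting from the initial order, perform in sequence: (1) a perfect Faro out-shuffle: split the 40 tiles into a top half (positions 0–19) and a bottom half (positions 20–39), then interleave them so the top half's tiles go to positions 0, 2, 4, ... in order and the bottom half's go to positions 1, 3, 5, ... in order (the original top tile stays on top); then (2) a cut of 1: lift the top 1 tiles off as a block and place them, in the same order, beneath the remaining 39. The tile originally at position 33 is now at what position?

Track the tile from position 33 forward through each operation:
  after op 1 (out-shuffle): 33 → 27
  after op 2 (cut 1): 27 → 26

26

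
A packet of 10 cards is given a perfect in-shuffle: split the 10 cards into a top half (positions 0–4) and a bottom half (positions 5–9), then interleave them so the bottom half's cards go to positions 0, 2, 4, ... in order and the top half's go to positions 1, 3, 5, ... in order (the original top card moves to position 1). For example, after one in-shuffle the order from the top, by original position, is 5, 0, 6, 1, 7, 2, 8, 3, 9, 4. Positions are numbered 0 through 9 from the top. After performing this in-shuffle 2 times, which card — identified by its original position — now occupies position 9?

Work backwards from position 9, undoing one in-shuffle at a time:
9 ← 4 ← 7
So the card now at position 9 started at position 7.

7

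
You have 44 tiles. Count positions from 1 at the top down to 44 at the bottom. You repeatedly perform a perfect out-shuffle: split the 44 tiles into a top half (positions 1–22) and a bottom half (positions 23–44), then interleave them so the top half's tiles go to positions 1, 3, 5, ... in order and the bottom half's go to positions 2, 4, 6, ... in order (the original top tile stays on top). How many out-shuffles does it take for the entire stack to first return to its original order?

The out-shuffle permutes the 44 positions with cycle lengths [1, 1, 14, 14, 14].
Every tile is home exactly when every cycle has completed a whole number of laps, i.e. after lcm(1, 14) = 14 out-shuffles.

14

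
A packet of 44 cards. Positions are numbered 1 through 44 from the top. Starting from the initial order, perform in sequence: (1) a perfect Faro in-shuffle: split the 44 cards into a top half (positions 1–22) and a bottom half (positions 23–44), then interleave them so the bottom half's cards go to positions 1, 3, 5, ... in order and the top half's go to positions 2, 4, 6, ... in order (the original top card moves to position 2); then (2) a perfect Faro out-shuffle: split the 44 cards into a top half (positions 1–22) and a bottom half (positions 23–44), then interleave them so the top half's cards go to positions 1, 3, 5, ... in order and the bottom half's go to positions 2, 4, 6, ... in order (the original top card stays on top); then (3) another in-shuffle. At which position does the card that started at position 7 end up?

9

Track the card from position 7 forward through each operation:
  after op 1 (in-shuffle): 7 → 14
  after op 2 (out-shuffle): 14 → 27
  after op 3 (in-shuffle): 27 → 9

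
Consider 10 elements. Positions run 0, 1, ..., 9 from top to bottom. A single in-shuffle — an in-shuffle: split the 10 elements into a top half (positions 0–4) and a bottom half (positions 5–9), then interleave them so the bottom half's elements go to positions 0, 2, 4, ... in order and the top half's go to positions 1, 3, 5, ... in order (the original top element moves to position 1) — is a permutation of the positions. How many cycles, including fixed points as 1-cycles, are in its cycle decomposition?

1

Trace each unvisited position around until it returns:
(0 1 3 7 4 9 8 6 2 5)
1 cycle in total.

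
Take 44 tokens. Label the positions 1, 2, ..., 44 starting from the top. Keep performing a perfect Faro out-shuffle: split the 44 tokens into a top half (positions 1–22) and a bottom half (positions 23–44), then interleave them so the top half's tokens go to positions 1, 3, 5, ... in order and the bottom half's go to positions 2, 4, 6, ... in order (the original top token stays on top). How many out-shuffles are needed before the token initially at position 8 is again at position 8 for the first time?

Follow position 8 under repeated out-shuffles:
8 → 15 → 29 → 14 → 27 → 10 → 19 → 37 → 30 → 16 → 31 → 18 → 35 → 26 → 8
It first returns after 14 out-shuffles.

14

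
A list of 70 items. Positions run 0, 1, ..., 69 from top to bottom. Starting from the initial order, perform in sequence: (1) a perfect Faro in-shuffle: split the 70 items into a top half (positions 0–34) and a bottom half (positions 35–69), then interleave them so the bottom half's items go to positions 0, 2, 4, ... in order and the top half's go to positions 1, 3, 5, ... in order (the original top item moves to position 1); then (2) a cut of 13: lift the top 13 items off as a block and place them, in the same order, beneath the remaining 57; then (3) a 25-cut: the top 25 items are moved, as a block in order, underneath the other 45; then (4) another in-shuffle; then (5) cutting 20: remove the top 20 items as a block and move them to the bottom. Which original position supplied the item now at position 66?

5

Undo the operations in reverse order, starting from position 66:
  undo op 5 (cut 20): 66 ← 16
  undo op 4 (in-shuffle, from bottom half): 16 ← 43
  undo op 3 (cut 25): 43 ← 68
  undo op 2 (cut 13): 68 ← 11
  undo op 1 (in-shuffle, from top half): 11 ← 5
So the item at position 66 came from original position 5.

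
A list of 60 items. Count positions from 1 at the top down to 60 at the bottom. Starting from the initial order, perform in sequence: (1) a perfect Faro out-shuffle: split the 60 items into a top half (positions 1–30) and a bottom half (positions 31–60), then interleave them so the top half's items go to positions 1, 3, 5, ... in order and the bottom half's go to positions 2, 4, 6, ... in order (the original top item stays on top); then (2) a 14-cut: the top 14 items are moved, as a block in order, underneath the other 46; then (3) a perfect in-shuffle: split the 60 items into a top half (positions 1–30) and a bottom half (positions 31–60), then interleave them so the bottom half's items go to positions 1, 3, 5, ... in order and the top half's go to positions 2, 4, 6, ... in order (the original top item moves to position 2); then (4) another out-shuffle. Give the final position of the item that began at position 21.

Track the item from position 21 forward through each operation:
  after op 1 (out-shuffle): 21 → 41
  after op 2 (cut 14): 41 → 27
  after op 3 (in-shuffle): 27 → 54
  after op 4 (out-shuffle): 54 → 48

48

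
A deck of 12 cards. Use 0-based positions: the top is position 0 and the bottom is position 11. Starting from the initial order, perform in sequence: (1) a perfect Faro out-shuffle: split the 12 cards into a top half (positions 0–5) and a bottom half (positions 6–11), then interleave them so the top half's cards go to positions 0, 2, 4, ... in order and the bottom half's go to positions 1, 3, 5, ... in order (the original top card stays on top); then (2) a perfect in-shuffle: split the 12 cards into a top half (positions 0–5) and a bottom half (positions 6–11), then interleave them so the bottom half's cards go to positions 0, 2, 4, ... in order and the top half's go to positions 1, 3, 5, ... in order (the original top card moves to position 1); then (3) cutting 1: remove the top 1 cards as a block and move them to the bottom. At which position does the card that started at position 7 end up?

Track the card from position 7 forward through each operation:
  after op 1 (out-shuffle): 7 → 3
  after op 2 (in-shuffle): 3 → 7
  after op 3 (cut 1): 7 → 6

6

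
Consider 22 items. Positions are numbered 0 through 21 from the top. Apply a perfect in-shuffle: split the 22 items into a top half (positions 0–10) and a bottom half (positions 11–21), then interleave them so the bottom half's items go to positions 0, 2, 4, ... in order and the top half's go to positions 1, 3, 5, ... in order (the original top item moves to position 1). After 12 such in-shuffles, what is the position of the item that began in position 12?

2

Track the item's position through each in-shuffle:
12 → 2 → 5 → 11 → 0 → 1 → 3 → 7 → 15 → 8 → 17 → 12 → 2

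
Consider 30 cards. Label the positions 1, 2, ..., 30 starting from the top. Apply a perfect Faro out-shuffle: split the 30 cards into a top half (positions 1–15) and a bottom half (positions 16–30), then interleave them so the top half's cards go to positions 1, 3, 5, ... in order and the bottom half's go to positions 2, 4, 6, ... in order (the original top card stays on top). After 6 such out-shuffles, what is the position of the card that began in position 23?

17

Track the card's position through each out-shuffle:
23 → 16 → 2 → 3 → 5 → 9 → 17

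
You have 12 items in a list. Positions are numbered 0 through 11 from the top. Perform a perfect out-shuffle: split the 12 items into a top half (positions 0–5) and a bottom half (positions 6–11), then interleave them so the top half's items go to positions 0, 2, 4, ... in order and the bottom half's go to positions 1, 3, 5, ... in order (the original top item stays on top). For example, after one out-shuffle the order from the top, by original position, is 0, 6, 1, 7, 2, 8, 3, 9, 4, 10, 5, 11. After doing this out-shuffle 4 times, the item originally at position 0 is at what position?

Position 0 is a fixed point of every out-shuffle, so the item never moves.

0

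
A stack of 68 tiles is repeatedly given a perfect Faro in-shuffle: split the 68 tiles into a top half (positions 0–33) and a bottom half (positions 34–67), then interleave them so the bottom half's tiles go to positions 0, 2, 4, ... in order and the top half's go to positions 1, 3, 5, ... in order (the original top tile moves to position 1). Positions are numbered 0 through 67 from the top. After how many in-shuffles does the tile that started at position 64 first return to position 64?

Follow position 64 under repeated in-shuffles:
64 → 60 → 52 → 36 → 4 → 9 → 19 → 39 → ... → 64 (length 22)
It first returns after 22 in-shuffles.

22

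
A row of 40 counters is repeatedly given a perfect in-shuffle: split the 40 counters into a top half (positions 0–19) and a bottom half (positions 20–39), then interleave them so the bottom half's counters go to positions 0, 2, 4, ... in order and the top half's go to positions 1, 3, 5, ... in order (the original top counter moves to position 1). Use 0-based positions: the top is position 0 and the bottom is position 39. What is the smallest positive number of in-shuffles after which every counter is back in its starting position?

20

The in-shuffle permutes the 40 positions with cycle lengths [20, 20].
Every counter is home exactly when every cycle has completed a whole number of laps, i.e. after lcm(20) = 20 in-shuffles.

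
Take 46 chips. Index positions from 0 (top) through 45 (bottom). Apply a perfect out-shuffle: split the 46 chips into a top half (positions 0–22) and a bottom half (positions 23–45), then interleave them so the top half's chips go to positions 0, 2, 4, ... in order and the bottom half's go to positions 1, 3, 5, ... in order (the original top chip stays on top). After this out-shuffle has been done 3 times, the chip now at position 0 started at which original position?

Work backwards from position 0, undoing one out-shuffle at a time:
0 ← 0 ← 0 ← 0
So the chip now at position 0 started at position 0.

0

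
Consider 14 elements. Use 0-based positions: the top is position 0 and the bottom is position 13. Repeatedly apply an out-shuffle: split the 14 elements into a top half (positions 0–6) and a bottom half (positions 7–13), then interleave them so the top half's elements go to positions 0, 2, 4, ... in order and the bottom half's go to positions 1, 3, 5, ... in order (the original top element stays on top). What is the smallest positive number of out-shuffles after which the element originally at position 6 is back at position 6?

12

Follow position 6 under repeated out-shuffles:
6 → 12 → 11 → 9 → 5 → 10 → 7 → 1 → 2 → 4 → 8 → 3 → 6
It first returns after 12 out-shuffles.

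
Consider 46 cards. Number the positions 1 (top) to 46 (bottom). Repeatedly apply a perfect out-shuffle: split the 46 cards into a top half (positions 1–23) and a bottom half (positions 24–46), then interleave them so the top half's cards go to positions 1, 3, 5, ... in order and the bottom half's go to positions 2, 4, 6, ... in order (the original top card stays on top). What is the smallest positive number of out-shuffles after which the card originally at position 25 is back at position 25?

4

Follow position 25 under repeated out-shuffles:
25 → 4 → 7 → 13 → 25
It first returns after 4 out-shuffles.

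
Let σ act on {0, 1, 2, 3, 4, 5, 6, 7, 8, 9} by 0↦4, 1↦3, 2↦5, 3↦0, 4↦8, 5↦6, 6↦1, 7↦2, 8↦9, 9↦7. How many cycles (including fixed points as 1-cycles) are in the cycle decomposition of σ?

1

Cycle decomposition: (0 4 8 9 7 2 5 6 1 3).
1 cycle.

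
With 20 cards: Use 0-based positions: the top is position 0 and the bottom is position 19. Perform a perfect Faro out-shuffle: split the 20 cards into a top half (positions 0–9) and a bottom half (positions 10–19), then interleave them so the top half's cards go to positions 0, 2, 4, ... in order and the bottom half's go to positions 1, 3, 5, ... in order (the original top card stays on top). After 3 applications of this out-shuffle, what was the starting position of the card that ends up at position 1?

12

Work backwards from position 1, undoing one out-shuffle at a time:
1 ← 10 ← 5 ← 12
So the card now at position 1 started at position 12.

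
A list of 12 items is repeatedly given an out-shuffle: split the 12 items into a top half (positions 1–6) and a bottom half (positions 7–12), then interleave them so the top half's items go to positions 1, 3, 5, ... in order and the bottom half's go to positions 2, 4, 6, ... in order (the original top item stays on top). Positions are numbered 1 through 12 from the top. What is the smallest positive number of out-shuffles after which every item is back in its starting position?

10

The out-shuffle permutes the 12 positions with cycle lengths [1, 1, 10].
Every item is home exactly when every cycle has completed a whole number of laps, i.e. after lcm(1, 10) = 10 out-shuffles.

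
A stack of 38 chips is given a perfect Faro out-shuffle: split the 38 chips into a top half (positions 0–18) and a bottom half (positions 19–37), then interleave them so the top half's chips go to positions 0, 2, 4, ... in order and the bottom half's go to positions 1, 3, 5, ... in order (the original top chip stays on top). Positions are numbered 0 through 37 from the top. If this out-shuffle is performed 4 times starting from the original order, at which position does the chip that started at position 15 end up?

Track the chip's position through each out-shuffle:
15 → 30 → 23 → 9 → 18

18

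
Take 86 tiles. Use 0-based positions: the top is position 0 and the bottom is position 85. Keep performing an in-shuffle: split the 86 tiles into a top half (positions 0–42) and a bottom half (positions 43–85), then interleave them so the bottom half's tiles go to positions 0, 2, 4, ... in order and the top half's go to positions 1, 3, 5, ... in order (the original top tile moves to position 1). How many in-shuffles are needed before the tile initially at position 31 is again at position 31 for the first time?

Follow position 31 under repeated in-shuffles:
31 → 63 → 40 → 81 → 76 → 66 → 46 → 6 → ... → 31 (length 28)
It first returns after 28 in-shuffles.

28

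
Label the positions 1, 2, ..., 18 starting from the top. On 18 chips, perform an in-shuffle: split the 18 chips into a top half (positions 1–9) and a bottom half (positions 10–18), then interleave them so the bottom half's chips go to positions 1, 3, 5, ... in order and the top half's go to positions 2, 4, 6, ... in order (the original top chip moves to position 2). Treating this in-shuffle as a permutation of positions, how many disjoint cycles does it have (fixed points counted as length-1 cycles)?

1

Trace each unvisited position around until it returns:
(1 2 4 8 16 13 ... len 18)
1 cycle in total.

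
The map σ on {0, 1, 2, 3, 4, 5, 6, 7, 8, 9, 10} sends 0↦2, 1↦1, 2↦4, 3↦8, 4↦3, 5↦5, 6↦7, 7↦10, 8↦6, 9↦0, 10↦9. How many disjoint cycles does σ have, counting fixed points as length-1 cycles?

3

Cycle decomposition: (0 2 4 3 8 6 7 10 9) (1) (5).
3 cycles.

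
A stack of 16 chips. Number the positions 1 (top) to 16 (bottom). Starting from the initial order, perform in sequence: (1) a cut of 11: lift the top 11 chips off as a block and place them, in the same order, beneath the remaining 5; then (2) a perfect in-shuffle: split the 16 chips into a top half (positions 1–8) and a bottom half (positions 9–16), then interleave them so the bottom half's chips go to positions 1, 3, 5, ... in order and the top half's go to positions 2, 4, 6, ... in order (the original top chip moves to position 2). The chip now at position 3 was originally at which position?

Undo the operations in reverse order, starting from position 3:
  undo op 2 (in-shuffle, from bottom half): 3 ← 10
  undo op 1 (cut 11): 10 ← 5
So the chip at position 3 came from original position 5.

5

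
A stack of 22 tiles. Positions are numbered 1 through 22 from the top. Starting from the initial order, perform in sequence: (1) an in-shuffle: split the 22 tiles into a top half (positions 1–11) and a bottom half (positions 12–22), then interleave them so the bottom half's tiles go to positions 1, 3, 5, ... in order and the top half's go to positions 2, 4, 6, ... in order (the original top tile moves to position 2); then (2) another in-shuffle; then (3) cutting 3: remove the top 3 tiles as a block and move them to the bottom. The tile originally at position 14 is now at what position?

7

Track the tile from position 14 forward through each operation:
  after op 1 (in-shuffle): 14 → 5
  after op 2 (in-shuffle): 5 → 10
  after op 3 (cut 3): 10 → 7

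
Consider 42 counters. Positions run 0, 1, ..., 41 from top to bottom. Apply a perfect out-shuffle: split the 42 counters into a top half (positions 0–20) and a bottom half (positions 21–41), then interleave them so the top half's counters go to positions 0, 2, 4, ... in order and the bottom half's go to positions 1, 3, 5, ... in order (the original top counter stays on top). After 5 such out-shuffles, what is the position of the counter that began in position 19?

Track the counter's position through each out-shuffle:
19 → 38 → 35 → 29 → 17 → 34

34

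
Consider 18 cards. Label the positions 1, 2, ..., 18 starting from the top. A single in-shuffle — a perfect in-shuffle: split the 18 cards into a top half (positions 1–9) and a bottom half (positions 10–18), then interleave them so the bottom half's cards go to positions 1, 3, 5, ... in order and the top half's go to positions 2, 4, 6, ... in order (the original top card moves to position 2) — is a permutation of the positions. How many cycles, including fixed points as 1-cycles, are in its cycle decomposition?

Trace each unvisited position around until it returns:
(1 2 4 8 16 13 ... len 18)
1 cycle in total.

1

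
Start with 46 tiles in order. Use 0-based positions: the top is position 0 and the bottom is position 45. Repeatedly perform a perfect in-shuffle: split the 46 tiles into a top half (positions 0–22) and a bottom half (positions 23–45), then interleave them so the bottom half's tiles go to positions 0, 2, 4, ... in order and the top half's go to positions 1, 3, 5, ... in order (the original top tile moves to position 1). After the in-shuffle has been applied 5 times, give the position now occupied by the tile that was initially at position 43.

44

Track the tile's position through each in-shuffle:
43 → 40 → 34 → 22 → 45 → 44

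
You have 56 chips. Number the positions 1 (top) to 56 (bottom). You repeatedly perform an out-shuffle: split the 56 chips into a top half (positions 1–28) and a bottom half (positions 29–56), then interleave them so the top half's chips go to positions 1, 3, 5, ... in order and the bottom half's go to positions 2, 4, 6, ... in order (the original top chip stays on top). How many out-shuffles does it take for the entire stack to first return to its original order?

The out-shuffle permutes the 56 positions with cycle lengths [1, 1, 4, 10, 20, 20].
Every chip is home exactly when every cycle has completed a whole number of laps, i.e. after lcm(1, 4, 10, 20) = 20 out-shuffles.

20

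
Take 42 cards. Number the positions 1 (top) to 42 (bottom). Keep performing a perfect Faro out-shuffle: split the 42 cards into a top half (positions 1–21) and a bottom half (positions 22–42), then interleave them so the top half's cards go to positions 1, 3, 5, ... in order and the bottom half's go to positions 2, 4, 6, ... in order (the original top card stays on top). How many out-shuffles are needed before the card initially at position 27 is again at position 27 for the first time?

Follow position 27 under repeated out-shuffles:
27 → 12 → 23 → 4 → 7 → 13 → 25 → 8 → 15 → 29 → 16 → 31 → 20 → 39 → 36 → 30 → 18 → 35 → 28 → 14 → 27
It first returns after 20 out-shuffles.

20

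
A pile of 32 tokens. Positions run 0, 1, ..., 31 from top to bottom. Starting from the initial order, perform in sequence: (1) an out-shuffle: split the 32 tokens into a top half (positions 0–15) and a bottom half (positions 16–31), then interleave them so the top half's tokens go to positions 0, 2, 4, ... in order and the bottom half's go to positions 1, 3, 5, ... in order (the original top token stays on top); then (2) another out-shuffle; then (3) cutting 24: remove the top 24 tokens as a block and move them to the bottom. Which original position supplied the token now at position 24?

Undo the operations in reverse order, starting from position 24:
  undo op 3 (cut 24): 24 ← 16
  undo op 2 (out-shuffle, from top half): 16 ← 8
  undo op 1 (out-shuffle, from top half): 8 ← 4
So the token at position 24 came from original position 4.

4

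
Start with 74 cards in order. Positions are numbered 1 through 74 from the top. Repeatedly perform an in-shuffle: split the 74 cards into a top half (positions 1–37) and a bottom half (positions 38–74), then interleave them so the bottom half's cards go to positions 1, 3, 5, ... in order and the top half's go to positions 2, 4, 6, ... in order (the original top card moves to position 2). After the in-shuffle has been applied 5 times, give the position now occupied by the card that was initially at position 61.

Track the card's position through each in-shuffle:
61 → 47 → 19 → 38 → 1 → 2

2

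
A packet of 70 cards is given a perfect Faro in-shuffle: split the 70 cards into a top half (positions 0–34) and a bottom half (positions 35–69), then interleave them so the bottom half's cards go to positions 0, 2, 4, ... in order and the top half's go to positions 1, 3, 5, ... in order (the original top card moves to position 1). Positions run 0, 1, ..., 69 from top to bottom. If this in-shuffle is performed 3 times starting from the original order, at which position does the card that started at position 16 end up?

64

Track the card's position through each in-shuffle:
16 → 33 → 67 → 64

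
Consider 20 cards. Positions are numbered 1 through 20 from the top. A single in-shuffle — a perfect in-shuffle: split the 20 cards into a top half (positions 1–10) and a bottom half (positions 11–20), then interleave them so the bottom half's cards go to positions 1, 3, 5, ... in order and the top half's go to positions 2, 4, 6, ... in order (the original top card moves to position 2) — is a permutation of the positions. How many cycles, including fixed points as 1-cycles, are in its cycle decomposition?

5

Trace each unvisited position around until it returns:
(1 2 4 8 16 11) (3 6 12) (5 10 20 19 17 13) (7 14) (9 18 15)
5 cycles in total.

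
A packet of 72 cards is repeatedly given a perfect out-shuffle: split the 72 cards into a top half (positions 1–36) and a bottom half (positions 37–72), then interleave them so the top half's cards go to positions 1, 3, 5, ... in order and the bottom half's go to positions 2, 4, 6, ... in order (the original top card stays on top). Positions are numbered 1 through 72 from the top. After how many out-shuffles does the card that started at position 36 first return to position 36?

Follow position 36 under repeated out-shuffles:
36 → 71 → 70 → 68 → 64 → 56 → 40 → 8 → ... → 36 (length 35)
It first returns after 35 out-shuffles.

35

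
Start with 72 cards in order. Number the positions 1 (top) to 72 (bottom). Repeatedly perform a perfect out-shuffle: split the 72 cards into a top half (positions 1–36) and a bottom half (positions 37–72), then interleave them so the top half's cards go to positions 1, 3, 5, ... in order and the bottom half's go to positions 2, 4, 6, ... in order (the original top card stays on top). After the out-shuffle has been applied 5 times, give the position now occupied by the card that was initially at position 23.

Track the card's position through each out-shuffle:
23 → 45 → 18 → 35 → 69 → 66

66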